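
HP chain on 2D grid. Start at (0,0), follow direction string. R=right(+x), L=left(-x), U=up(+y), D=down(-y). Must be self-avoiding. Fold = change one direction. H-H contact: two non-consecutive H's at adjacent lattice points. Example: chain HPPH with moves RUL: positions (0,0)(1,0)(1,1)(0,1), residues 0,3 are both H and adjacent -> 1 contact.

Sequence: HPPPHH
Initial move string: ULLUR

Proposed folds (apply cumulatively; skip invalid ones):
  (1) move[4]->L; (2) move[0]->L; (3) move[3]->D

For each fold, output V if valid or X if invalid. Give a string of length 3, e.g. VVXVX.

Initial: ULLUR -> [(0, 0), (0, 1), (-1, 1), (-2, 1), (-2, 2), (-1, 2)]
Fold 1: move[4]->L => ULLUL VALID
Fold 2: move[0]->L => LLLUL VALID
Fold 3: move[3]->D => LLLDL VALID

Answer: VVV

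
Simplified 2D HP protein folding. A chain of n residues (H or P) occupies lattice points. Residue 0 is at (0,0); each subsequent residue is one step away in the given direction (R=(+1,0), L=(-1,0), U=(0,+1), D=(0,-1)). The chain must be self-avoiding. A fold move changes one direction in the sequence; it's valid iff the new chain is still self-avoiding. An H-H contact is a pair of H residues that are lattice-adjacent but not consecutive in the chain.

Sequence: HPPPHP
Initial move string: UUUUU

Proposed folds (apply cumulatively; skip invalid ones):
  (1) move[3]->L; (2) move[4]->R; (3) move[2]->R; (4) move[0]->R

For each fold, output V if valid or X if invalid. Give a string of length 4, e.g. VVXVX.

Initial: UUUUU -> [(0, 0), (0, 1), (0, 2), (0, 3), (0, 4), (0, 5)]
Fold 1: move[3]->L => UUULU VALID
Fold 2: move[4]->R => UUULR INVALID (collision), skipped
Fold 3: move[2]->R => UURLU INVALID (collision), skipped
Fold 4: move[0]->R => RUULU VALID

Answer: VXXV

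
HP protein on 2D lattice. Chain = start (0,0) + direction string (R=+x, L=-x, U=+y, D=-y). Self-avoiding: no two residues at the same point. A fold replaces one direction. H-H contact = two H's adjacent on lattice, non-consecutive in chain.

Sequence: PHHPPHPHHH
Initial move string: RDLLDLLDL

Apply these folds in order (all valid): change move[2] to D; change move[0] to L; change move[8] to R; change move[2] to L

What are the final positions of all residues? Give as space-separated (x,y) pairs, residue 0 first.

Answer: (0,0) (-1,0) (-1,-1) (-2,-1) (-3,-1) (-3,-2) (-4,-2) (-5,-2) (-5,-3) (-4,-3)

Derivation:
Initial moves: RDLLDLLDL
Fold: move[2]->D => RDDLDLLDL (positions: [(0, 0), (1, 0), (1, -1), (1, -2), (0, -2), (0, -3), (-1, -3), (-2, -3), (-2, -4), (-3, -4)])
Fold: move[0]->L => LDDLDLLDL (positions: [(0, 0), (-1, 0), (-1, -1), (-1, -2), (-2, -2), (-2, -3), (-3, -3), (-4, -3), (-4, -4), (-5, -4)])
Fold: move[8]->R => LDDLDLLDR (positions: [(0, 0), (-1, 0), (-1, -1), (-1, -2), (-2, -2), (-2, -3), (-3, -3), (-4, -3), (-4, -4), (-3, -4)])
Fold: move[2]->L => LDLLDLLDR (positions: [(0, 0), (-1, 0), (-1, -1), (-2, -1), (-3, -1), (-3, -2), (-4, -2), (-5, -2), (-5, -3), (-4, -3)])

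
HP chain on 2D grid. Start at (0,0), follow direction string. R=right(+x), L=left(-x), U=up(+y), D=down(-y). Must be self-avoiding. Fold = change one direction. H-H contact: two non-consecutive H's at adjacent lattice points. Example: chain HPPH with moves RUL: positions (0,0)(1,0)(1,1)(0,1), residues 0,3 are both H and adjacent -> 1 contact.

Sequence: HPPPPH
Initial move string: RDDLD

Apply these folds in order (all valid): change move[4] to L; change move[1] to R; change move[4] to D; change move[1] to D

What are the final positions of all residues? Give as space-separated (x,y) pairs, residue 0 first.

Answer: (0,0) (1,0) (1,-1) (1,-2) (0,-2) (0,-3)

Derivation:
Initial moves: RDDLD
Fold: move[4]->L => RDDLL (positions: [(0, 0), (1, 0), (1, -1), (1, -2), (0, -2), (-1, -2)])
Fold: move[1]->R => RRDLL (positions: [(0, 0), (1, 0), (2, 0), (2, -1), (1, -1), (0, -1)])
Fold: move[4]->D => RRDLD (positions: [(0, 0), (1, 0), (2, 0), (2, -1), (1, -1), (1, -2)])
Fold: move[1]->D => RDDLD (positions: [(0, 0), (1, 0), (1, -1), (1, -2), (0, -2), (0, -3)])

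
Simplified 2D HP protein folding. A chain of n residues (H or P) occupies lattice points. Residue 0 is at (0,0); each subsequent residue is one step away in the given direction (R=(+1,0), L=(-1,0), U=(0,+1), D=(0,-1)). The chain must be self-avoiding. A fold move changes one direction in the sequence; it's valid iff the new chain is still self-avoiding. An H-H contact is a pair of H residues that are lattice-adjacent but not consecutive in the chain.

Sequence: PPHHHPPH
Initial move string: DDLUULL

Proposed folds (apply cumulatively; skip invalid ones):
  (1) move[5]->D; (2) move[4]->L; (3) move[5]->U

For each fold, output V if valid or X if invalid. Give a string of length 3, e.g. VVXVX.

Initial: DDLUULL -> [(0, 0), (0, -1), (0, -2), (-1, -2), (-1, -1), (-1, 0), (-2, 0), (-3, 0)]
Fold 1: move[5]->D => DDLUUDL INVALID (collision), skipped
Fold 2: move[4]->L => DDLULLL VALID
Fold 3: move[5]->U => DDLULUL VALID

Answer: XVV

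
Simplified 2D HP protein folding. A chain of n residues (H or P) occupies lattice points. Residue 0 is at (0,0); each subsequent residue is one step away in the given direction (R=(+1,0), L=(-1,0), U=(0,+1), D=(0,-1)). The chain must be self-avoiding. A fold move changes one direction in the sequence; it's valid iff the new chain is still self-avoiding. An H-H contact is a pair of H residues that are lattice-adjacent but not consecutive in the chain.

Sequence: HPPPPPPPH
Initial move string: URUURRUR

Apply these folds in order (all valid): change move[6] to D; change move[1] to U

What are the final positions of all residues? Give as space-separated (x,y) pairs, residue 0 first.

Initial moves: URUURRUR
Fold: move[6]->D => URUURRDR (positions: [(0, 0), (0, 1), (1, 1), (1, 2), (1, 3), (2, 3), (3, 3), (3, 2), (4, 2)])
Fold: move[1]->U => UUUURRDR (positions: [(0, 0), (0, 1), (0, 2), (0, 3), (0, 4), (1, 4), (2, 4), (2, 3), (3, 3)])

Answer: (0,0) (0,1) (0,2) (0,3) (0,4) (1,4) (2,4) (2,3) (3,3)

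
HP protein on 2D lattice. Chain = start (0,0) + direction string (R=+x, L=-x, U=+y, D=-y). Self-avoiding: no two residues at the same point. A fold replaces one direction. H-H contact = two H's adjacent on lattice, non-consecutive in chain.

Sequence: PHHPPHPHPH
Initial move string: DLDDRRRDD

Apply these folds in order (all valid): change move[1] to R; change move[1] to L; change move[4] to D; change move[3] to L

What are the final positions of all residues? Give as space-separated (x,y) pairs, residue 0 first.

Answer: (0,0) (0,-1) (-1,-1) (-1,-2) (-2,-2) (-2,-3) (-1,-3) (0,-3) (0,-4) (0,-5)

Derivation:
Initial moves: DLDDRRRDD
Fold: move[1]->R => DRDDRRRDD (positions: [(0, 0), (0, -1), (1, -1), (1, -2), (1, -3), (2, -3), (3, -3), (4, -3), (4, -4), (4, -5)])
Fold: move[1]->L => DLDDRRRDD (positions: [(0, 0), (0, -1), (-1, -1), (-1, -2), (-1, -3), (0, -3), (1, -3), (2, -3), (2, -4), (2, -5)])
Fold: move[4]->D => DLDDDRRDD (positions: [(0, 0), (0, -1), (-1, -1), (-1, -2), (-1, -3), (-1, -4), (0, -4), (1, -4), (1, -5), (1, -6)])
Fold: move[3]->L => DLDLDRRDD (positions: [(0, 0), (0, -1), (-1, -1), (-1, -2), (-2, -2), (-2, -3), (-1, -3), (0, -3), (0, -4), (0, -5)])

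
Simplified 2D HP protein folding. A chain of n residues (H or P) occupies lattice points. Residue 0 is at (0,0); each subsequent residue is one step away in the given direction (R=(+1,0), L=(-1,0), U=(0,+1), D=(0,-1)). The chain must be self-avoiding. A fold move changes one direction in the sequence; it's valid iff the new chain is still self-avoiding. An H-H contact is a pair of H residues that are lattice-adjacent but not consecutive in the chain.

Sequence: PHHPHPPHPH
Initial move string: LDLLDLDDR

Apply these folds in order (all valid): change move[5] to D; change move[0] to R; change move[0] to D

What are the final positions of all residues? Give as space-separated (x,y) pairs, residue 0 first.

Answer: (0,0) (0,-1) (0,-2) (-1,-2) (-2,-2) (-2,-3) (-2,-4) (-2,-5) (-2,-6) (-1,-6)

Derivation:
Initial moves: LDLLDLDDR
Fold: move[5]->D => LDLLDDDDR (positions: [(0, 0), (-1, 0), (-1, -1), (-2, -1), (-3, -1), (-3, -2), (-3, -3), (-3, -4), (-3, -5), (-2, -5)])
Fold: move[0]->R => RDLLDDDDR (positions: [(0, 0), (1, 0), (1, -1), (0, -1), (-1, -1), (-1, -2), (-1, -3), (-1, -4), (-1, -5), (0, -5)])
Fold: move[0]->D => DDLLDDDDR (positions: [(0, 0), (0, -1), (0, -2), (-1, -2), (-2, -2), (-2, -3), (-2, -4), (-2, -5), (-2, -6), (-1, -6)])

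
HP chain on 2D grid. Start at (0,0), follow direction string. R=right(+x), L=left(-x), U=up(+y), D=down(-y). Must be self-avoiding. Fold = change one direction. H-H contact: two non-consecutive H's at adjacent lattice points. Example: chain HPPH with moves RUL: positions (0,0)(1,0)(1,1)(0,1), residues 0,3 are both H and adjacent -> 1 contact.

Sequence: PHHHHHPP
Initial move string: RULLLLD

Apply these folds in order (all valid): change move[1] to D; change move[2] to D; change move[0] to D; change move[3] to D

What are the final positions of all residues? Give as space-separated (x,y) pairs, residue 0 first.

Answer: (0,0) (0,-1) (0,-2) (0,-3) (0,-4) (-1,-4) (-2,-4) (-2,-5)

Derivation:
Initial moves: RULLLLD
Fold: move[1]->D => RDLLLLD (positions: [(0, 0), (1, 0), (1, -1), (0, -1), (-1, -1), (-2, -1), (-3, -1), (-3, -2)])
Fold: move[2]->D => RDDLLLD (positions: [(0, 0), (1, 0), (1, -1), (1, -2), (0, -2), (-1, -2), (-2, -2), (-2, -3)])
Fold: move[0]->D => DDDLLLD (positions: [(0, 0), (0, -1), (0, -2), (0, -3), (-1, -3), (-2, -3), (-3, -3), (-3, -4)])
Fold: move[3]->D => DDDDLLD (positions: [(0, 0), (0, -1), (0, -2), (0, -3), (0, -4), (-1, -4), (-2, -4), (-2, -5)])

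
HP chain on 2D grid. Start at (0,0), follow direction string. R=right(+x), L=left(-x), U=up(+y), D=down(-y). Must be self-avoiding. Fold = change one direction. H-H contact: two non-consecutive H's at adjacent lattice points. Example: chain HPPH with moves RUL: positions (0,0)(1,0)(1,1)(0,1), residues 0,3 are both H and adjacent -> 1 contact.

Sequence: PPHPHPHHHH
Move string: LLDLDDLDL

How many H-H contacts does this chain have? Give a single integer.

Answer: 0

Derivation:
Positions: [(0, 0), (-1, 0), (-2, 0), (-2, -1), (-3, -1), (-3, -2), (-3, -3), (-4, -3), (-4, -4), (-5, -4)]
No H-H contacts found.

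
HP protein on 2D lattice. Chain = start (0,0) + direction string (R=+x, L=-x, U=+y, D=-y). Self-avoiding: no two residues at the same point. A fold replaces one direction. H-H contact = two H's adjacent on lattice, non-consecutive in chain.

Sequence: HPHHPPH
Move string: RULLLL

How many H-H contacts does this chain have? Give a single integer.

Answer: 1

Derivation:
Positions: [(0, 0), (1, 0), (1, 1), (0, 1), (-1, 1), (-2, 1), (-3, 1)]
H-H contact: residue 0 @(0,0) - residue 3 @(0, 1)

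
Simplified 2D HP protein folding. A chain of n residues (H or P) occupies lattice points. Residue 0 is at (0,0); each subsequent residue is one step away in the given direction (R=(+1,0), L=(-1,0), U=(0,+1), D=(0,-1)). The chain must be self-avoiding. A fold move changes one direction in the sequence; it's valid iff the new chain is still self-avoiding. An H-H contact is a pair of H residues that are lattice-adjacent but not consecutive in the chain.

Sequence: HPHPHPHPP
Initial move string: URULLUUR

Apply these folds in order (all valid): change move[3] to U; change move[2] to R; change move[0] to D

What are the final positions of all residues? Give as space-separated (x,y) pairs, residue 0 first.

Initial moves: URULLUUR
Fold: move[3]->U => URUULUUR (positions: [(0, 0), (0, 1), (1, 1), (1, 2), (1, 3), (0, 3), (0, 4), (0, 5), (1, 5)])
Fold: move[2]->R => URRULUUR (positions: [(0, 0), (0, 1), (1, 1), (2, 1), (2, 2), (1, 2), (1, 3), (1, 4), (2, 4)])
Fold: move[0]->D => DRRULUUR (positions: [(0, 0), (0, -1), (1, -1), (2, -1), (2, 0), (1, 0), (1, 1), (1, 2), (2, 2)])

Answer: (0,0) (0,-1) (1,-1) (2,-1) (2,0) (1,0) (1,1) (1,2) (2,2)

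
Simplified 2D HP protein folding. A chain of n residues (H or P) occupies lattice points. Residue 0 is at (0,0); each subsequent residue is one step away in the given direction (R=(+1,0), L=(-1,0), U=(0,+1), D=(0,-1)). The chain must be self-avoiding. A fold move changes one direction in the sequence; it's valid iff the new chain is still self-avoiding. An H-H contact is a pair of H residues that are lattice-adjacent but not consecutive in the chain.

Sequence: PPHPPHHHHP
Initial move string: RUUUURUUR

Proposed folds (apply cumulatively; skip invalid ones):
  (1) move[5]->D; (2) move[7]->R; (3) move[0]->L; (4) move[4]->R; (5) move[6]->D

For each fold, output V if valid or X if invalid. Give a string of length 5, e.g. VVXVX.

Initial: RUUUURUUR -> [(0, 0), (1, 0), (1, 1), (1, 2), (1, 3), (1, 4), (2, 4), (2, 5), (2, 6), (3, 6)]
Fold 1: move[5]->D => RUUUUDUUR INVALID (collision), skipped
Fold 2: move[7]->R => RUUUURURR VALID
Fold 3: move[0]->L => LUUUURURR VALID
Fold 4: move[4]->R => LUUURRURR VALID
Fold 5: move[6]->D => LUUURRDRR VALID

Answer: XVVVV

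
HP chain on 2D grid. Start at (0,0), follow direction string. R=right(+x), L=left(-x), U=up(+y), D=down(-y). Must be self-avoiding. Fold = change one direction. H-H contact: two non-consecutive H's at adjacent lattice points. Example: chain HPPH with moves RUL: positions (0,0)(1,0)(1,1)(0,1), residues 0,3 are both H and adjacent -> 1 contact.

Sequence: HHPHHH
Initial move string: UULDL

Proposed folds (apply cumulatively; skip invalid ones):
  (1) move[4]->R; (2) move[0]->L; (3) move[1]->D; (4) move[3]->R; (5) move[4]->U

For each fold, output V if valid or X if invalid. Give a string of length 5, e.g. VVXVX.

Initial: UULDL -> [(0, 0), (0, 1), (0, 2), (-1, 2), (-1, 1), (-2, 1)]
Fold 1: move[4]->R => UULDR INVALID (collision), skipped
Fold 2: move[0]->L => LULDL VALID
Fold 3: move[1]->D => LDLDL VALID
Fold 4: move[3]->R => LDLRL INVALID (collision), skipped
Fold 5: move[4]->U => LDLDU INVALID (collision), skipped

Answer: XVVXX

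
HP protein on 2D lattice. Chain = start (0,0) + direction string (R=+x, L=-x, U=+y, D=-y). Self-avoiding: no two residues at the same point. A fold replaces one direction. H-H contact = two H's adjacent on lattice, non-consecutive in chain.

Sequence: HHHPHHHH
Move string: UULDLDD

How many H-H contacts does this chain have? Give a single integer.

Answer: 1

Derivation:
Positions: [(0, 0), (0, 1), (0, 2), (-1, 2), (-1, 1), (-2, 1), (-2, 0), (-2, -1)]
H-H contact: residue 1 @(0,1) - residue 4 @(-1, 1)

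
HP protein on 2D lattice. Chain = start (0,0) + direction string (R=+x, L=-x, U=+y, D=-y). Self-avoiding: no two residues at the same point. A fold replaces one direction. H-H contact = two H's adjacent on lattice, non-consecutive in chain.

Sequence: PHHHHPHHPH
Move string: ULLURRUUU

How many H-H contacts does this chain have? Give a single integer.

Positions: [(0, 0), (0, 1), (-1, 1), (-2, 1), (-2, 2), (-1, 2), (0, 2), (0, 3), (0, 4), (0, 5)]
H-H contact: residue 1 @(0,1) - residue 6 @(0, 2)

Answer: 1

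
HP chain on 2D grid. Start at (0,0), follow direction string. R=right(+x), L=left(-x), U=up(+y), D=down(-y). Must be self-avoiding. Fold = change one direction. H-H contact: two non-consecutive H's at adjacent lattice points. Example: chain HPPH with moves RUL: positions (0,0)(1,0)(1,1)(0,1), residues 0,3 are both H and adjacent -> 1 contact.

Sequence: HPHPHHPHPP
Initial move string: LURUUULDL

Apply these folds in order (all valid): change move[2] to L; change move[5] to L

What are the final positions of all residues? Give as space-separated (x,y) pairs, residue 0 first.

Initial moves: LURUUULDL
Fold: move[2]->L => LULUUULDL (positions: [(0, 0), (-1, 0), (-1, 1), (-2, 1), (-2, 2), (-2, 3), (-2, 4), (-3, 4), (-3, 3), (-4, 3)])
Fold: move[5]->L => LULUULLDL (positions: [(0, 0), (-1, 0), (-1, 1), (-2, 1), (-2, 2), (-2, 3), (-3, 3), (-4, 3), (-4, 2), (-5, 2)])

Answer: (0,0) (-1,0) (-1,1) (-2,1) (-2,2) (-2,3) (-3,3) (-4,3) (-4,2) (-5,2)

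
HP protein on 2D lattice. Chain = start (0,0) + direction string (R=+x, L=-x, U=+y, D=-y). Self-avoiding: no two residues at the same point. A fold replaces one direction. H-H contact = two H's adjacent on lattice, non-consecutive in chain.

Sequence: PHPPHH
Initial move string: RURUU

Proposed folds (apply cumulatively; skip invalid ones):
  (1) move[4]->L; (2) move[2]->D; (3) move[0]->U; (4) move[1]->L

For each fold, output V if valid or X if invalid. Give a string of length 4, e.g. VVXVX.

Initial: RURUU -> [(0, 0), (1, 0), (1, 1), (2, 1), (2, 2), (2, 3)]
Fold 1: move[4]->L => RURUL VALID
Fold 2: move[2]->D => RUDUL INVALID (collision), skipped
Fold 3: move[0]->U => UURUL VALID
Fold 4: move[1]->L => ULRUL INVALID (collision), skipped

Answer: VXVX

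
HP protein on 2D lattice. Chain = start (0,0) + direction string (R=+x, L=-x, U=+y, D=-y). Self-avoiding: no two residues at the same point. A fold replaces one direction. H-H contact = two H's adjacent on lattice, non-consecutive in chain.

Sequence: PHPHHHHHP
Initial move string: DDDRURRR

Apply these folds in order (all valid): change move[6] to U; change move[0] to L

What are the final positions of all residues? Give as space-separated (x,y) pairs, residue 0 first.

Answer: (0,0) (-1,0) (-1,-1) (-1,-2) (0,-2) (0,-1) (1,-1) (1,0) (2,0)

Derivation:
Initial moves: DDDRURRR
Fold: move[6]->U => DDDRURUR (positions: [(0, 0), (0, -1), (0, -2), (0, -3), (1, -3), (1, -2), (2, -2), (2, -1), (3, -1)])
Fold: move[0]->L => LDDRURUR (positions: [(0, 0), (-1, 0), (-1, -1), (-1, -2), (0, -2), (0, -1), (1, -1), (1, 0), (2, 0)])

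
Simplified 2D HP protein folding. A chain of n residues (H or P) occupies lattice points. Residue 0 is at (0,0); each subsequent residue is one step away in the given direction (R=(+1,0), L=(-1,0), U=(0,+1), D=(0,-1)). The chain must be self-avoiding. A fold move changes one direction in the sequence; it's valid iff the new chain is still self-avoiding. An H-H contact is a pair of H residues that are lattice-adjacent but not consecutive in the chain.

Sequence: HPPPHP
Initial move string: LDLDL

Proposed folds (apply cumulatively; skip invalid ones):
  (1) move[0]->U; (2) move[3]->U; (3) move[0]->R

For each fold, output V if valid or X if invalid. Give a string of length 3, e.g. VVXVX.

Answer: XVX

Derivation:
Initial: LDLDL -> [(0, 0), (-1, 0), (-1, -1), (-2, -1), (-2, -2), (-3, -2)]
Fold 1: move[0]->U => UDLDL INVALID (collision), skipped
Fold 2: move[3]->U => LDLUL VALID
Fold 3: move[0]->R => RDLUL INVALID (collision), skipped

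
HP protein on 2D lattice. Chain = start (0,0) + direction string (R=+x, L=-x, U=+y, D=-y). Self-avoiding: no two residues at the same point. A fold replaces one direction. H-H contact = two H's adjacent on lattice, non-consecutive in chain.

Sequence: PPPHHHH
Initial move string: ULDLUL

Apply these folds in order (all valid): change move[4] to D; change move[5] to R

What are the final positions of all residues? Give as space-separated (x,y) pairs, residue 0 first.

Initial moves: ULDLUL
Fold: move[4]->D => ULDLDL (positions: [(0, 0), (0, 1), (-1, 1), (-1, 0), (-2, 0), (-2, -1), (-3, -1)])
Fold: move[5]->R => ULDLDR (positions: [(0, 0), (0, 1), (-1, 1), (-1, 0), (-2, 0), (-2, -1), (-1, -1)])

Answer: (0,0) (0,1) (-1,1) (-1,0) (-2,0) (-2,-1) (-1,-1)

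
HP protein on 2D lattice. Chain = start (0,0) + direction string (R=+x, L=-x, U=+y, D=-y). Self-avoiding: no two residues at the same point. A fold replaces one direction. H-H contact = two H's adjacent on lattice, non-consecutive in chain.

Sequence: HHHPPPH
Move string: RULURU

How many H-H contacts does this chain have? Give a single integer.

Answer: 0

Derivation:
Positions: [(0, 0), (1, 0), (1, 1), (0, 1), (0, 2), (1, 2), (1, 3)]
No H-H contacts found.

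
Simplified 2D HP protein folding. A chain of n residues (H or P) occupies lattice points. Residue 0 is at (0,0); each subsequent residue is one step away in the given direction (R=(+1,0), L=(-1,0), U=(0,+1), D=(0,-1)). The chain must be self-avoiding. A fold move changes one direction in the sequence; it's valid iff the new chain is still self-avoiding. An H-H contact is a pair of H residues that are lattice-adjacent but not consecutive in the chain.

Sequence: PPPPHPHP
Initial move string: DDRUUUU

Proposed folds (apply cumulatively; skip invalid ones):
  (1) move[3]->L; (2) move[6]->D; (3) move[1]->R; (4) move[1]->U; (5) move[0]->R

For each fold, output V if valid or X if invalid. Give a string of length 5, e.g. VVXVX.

Answer: XXVXV

Derivation:
Initial: DDRUUUU -> [(0, 0), (0, -1), (0, -2), (1, -2), (1, -1), (1, 0), (1, 1), (1, 2)]
Fold 1: move[3]->L => DDRLUUU INVALID (collision), skipped
Fold 2: move[6]->D => DDRUUUD INVALID (collision), skipped
Fold 3: move[1]->R => DRRUUUU VALID
Fold 4: move[1]->U => DURUUUU INVALID (collision), skipped
Fold 5: move[0]->R => RRRUUUU VALID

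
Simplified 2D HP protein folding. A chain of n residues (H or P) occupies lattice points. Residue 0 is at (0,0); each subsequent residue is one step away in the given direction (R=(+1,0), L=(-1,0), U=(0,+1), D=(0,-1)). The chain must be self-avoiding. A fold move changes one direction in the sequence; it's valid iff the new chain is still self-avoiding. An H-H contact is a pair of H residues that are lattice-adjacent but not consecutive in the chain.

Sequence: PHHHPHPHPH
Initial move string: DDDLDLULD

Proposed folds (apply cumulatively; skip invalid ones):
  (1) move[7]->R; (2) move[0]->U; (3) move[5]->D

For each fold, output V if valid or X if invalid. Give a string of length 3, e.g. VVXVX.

Answer: XXX

Derivation:
Initial: DDDLDLULD -> [(0, 0), (0, -1), (0, -2), (0, -3), (-1, -3), (-1, -4), (-2, -4), (-2, -3), (-3, -3), (-3, -4)]
Fold 1: move[7]->R => DDDLDLURD INVALID (collision), skipped
Fold 2: move[0]->U => UDDLDLULD INVALID (collision), skipped
Fold 3: move[5]->D => DDDLDDULD INVALID (collision), skipped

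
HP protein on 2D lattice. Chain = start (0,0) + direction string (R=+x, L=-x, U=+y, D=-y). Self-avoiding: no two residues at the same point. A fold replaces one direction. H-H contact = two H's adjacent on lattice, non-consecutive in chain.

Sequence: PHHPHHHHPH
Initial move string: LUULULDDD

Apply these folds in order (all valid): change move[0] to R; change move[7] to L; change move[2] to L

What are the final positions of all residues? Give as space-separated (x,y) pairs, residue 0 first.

Answer: (0,0) (1,0) (1,1) (0,1) (-1,1) (-1,2) (-2,2) (-2,1) (-3,1) (-3,0)

Derivation:
Initial moves: LUULULDDD
Fold: move[0]->R => RUULULDDD (positions: [(0, 0), (1, 0), (1, 1), (1, 2), (0, 2), (0, 3), (-1, 3), (-1, 2), (-1, 1), (-1, 0)])
Fold: move[7]->L => RUULULDLD (positions: [(0, 0), (1, 0), (1, 1), (1, 2), (0, 2), (0, 3), (-1, 3), (-1, 2), (-2, 2), (-2, 1)])
Fold: move[2]->L => RULLULDLD (positions: [(0, 0), (1, 0), (1, 1), (0, 1), (-1, 1), (-1, 2), (-2, 2), (-2, 1), (-3, 1), (-3, 0)])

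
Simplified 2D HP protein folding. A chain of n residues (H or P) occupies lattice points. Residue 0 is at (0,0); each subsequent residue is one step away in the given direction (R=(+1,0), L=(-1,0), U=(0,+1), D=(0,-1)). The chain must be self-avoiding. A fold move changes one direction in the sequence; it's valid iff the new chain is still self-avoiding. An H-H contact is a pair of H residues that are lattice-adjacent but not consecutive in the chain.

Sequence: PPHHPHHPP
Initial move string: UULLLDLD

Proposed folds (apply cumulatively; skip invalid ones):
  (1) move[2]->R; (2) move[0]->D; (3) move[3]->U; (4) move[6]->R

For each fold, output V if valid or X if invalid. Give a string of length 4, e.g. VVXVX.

Initial: UULLLDLD -> [(0, 0), (0, 1), (0, 2), (-1, 2), (-2, 2), (-3, 2), (-3, 1), (-4, 1), (-4, 0)]
Fold 1: move[2]->R => UURLLDLD INVALID (collision), skipped
Fold 2: move[0]->D => DULLLDLD INVALID (collision), skipped
Fold 3: move[3]->U => UULULDLD VALID
Fold 4: move[6]->R => UULULDRD INVALID (collision), skipped

Answer: XXVX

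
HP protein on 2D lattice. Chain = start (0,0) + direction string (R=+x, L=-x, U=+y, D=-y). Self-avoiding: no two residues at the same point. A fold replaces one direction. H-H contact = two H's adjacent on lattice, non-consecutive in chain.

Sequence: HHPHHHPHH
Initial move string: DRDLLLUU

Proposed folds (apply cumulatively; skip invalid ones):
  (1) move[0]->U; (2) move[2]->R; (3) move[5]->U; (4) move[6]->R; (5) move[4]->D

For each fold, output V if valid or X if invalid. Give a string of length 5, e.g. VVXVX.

Answer: XXVXX

Derivation:
Initial: DRDLLLUU -> [(0, 0), (0, -1), (1, -1), (1, -2), (0, -2), (-1, -2), (-2, -2), (-2, -1), (-2, 0)]
Fold 1: move[0]->U => URDLLLUU INVALID (collision), skipped
Fold 2: move[2]->R => DRRLLLUU INVALID (collision), skipped
Fold 3: move[5]->U => DRDLLUUU VALID
Fold 4: move[6]->R => DRDLLURU INVALID (collision), skipped
Fold 5: move[4]->D => DRDLDUUU INVALID (collision), skipped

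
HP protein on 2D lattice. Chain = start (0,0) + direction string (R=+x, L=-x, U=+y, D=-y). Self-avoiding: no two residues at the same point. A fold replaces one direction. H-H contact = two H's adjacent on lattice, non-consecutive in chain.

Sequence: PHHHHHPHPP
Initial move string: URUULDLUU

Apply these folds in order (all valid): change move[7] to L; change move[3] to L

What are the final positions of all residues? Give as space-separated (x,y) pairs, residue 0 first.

Initial moves: URUULDLUU
Fold: move[7]->L => URUULDLLU (positions: [(0, 0), (0, 1), (1, 1), (1, 2), (1, 3), (0, 3), (0, 2), (-1, 2), (-2, 2), (-2, 3)])
Fold: move[3]->L => URULLDLLU (positions: [(0, 0), (0, 1), (1, 1), (1, 2), (0, 2), (-1, 2), (-1, 1), (-2, 1), (-3, 1), (-3, 2)])

Answer: (0,0) (0,1) (1,1) (1,2) (0,2) (-1,2) (-1,1) (-2,1) (-3,1) (-3,2)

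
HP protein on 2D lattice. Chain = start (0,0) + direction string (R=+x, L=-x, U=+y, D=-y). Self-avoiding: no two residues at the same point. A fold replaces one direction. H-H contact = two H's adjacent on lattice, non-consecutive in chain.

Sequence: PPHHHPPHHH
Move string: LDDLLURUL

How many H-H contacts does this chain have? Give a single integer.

Answer: 2

Derivation:
Positions: [(0, 0), (-1, 0), (-1, -1), (-1, -2), (-2, -2), (-3, -2), (-3, -1), (-2, -1), (-2, 0), (-3, 0)]
H-H contact: residue 2 @(-1,-1) - residue 7 @(-2, -1)
H-H contact: residue 4 @(-2,-2) - residue 7 @(-2, -1)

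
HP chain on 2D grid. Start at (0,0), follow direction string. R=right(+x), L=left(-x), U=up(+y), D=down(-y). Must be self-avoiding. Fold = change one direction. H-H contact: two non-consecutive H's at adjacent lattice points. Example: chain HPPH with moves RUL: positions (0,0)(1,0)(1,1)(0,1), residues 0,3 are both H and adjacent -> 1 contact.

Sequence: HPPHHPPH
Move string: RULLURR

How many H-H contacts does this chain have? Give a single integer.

Positions: [(0, 0), (1, 0), (1, 1), (0, 1), (-1, 1), (-1, 2), (0, 2), (1, 2)]
H-H contact: residue 0 @(0,0) - residue 3 @(0, 1)

Answer: 1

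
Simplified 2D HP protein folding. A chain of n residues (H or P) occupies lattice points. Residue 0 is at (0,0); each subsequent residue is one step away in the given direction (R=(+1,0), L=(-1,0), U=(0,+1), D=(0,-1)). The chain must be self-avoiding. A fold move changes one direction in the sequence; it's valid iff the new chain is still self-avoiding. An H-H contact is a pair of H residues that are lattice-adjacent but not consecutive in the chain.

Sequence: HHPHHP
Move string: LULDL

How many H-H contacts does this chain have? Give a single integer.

Positions: [(0, 0), (-1, 0), (-1, 1), (-2, 1), (-2, 0), (-3, 0)]
H-H contact: residue 1 @(-1,0) - residue 4 @(-2, 0)

Answer: 1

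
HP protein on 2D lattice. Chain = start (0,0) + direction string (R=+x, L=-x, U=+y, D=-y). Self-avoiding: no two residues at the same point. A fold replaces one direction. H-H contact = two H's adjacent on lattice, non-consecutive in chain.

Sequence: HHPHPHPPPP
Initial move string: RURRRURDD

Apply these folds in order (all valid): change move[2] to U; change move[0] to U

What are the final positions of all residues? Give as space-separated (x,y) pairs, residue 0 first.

Answer: (0,0) (0,1) (0,2) (0,3) (1,3) (2,3) (2,4) (3,4) (3,3) (3,2)

Derivation:
Initial moves: RURRRURDD
Fold: move[2]->U => RUURRURDD (positions: [(0, 0), (1, 0), (1, 1), (1, 2), (2, 2), (3, 2), (3, 3), (4, 3), (4, 2), (4, 1)])
Fold: move[0]->U => UUURRURDD (positions: [(0, 0), (0, 1), (0, 2), (0, 3), (1, 3), (2, 3), (2, 4), (3, 4), (3, 3), (3, 2)])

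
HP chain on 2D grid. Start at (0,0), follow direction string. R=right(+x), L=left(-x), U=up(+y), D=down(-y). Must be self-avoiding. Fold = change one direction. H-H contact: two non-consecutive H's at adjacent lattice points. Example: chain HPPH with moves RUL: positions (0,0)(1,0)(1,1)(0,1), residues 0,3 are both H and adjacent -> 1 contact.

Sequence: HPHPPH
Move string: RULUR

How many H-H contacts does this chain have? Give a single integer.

Positions: [(0, 0), (1, 0), (1, 1), (0, 1), (0, 2), (1, 2)]
H-H contact: residue 2 @(1,1) - residue 5 @(1, 2)

Answer: 1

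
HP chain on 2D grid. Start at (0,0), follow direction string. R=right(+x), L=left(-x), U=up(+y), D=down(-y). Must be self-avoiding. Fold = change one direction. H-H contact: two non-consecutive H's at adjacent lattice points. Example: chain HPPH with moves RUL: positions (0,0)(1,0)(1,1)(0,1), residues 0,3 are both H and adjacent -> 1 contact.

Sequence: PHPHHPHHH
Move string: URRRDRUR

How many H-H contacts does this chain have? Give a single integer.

Positions: [(0, 0), (0, 1), (1, 1), (2, 1), (3, 1), (3, 0), (4, 0), (4, 1), (5, 1)]
H-H contact: residue 4 @(3,1) - residue 7 @(4, 1)

Answer: 1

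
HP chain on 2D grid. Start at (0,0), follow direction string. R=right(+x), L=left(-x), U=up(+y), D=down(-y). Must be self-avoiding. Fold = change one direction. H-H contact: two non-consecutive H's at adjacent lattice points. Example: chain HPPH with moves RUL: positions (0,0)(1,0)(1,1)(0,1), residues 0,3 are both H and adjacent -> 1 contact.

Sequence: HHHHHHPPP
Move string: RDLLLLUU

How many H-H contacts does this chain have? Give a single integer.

Positions: [(0, 0), (1, 0), (1, -1), (0, -1), (-1, -1), (-2, -1), (-3, -1), (-3, 0), (-3, 1)]
H-H contact: residue 0 @(0,0) - residue 3 @(0, -1)

Answer: 1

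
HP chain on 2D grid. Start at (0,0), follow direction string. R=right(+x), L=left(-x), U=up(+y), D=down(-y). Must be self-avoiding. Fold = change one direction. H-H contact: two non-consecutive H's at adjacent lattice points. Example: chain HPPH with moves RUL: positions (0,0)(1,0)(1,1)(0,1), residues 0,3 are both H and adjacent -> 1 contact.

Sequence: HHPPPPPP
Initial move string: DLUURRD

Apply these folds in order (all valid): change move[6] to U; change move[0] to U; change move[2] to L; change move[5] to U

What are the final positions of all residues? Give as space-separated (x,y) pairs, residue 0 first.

Answer: (0,0) (0,1) (-1,1) (-2,1) (-2,2) (-1,2) (-1,3) (-1,4)

Derivation:
Initial moves: DLUURRD
Fold: move[6]->U => DLUURRU (positions: [(0, 0), (0, -1), (-1, -1), (-1, 0), (-1, 1), (0, 1), (1, 1), (1, 2)])
Fold: move[0]->U => ULUURRU (positions: [(0, 0), (0, 1), (-1, 1), (-1, 2), (-1, 3), (0, 3), (1, 3), (1, 4)])
Fold: move[2]->L => ULLURRU (positions: [(0, 0), (0, 1), (-1, 1), (-2, 1), (-2, 2), (-1, 2), (0, 2), (0, 3)])
Fold: move[5]->U => ULLURUU (positions: [(0, 0), (0, 1), (-1, 1), (-2, 1), (-2, 2), (-1, 2), (-1, 3), (-1, 4)])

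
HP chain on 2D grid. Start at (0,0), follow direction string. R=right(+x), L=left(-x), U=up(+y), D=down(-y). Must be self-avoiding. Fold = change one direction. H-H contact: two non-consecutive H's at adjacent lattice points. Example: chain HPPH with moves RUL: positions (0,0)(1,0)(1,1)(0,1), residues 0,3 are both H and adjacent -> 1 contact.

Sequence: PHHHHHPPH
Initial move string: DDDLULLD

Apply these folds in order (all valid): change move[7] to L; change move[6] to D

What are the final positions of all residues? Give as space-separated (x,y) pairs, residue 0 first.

Initial moves: DDDLULLD
Fold: move[7]->L => DDDLULLL (positions: [(0, 0), (0, -1), (0, -2), (0, -3), (-1, -3), (-1, -2), (-2, -2), (-3, -2), (-4, -2)])
Fold: move[6]->D => DDDLULDL (positions: [(0, 0), (0, -1), (0, -2), (0, -3), (-1, -3), (-1, -2), (-2, -2), (-2, -3), (-3, -3)])

Answer: (0,0) (0,-1) (0,-2) (0,-3) (-1,-3) (-1,-2) (-2,-2) (-2,-3) (-3,-3)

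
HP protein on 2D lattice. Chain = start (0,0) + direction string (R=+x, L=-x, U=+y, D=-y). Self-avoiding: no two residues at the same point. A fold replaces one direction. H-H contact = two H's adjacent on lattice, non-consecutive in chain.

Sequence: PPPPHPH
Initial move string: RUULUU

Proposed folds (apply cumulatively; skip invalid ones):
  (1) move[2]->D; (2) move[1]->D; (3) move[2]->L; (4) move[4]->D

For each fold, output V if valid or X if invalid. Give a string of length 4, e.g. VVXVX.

Answer: XXVX

Derivation:
Initial: RUULUU -> [(0, 0), (1, 0), (1, 1), (1, 2), (0, 2), (0, 3), (0, 4)]
Fold 1: move[2]->D => RUDLUU INVALID (collision), skipped
Fold 2: move[1]->D => RDULUU INVALID (collision), skipped
Fold 3: move[2]->L => RULLUU VALID
Fold 4: move[4]->D => RULLDU INVALID (collision), skipped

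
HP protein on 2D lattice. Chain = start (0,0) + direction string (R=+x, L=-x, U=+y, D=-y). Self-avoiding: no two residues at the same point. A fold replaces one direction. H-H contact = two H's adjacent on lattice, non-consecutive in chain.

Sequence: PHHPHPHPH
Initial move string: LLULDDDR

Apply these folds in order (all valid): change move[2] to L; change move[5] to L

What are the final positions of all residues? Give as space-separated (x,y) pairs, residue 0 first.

Initial moves: LLULDDDR
Fold: move[2]->L => LLLLDDDR (positions: [(0, 0), (-1, 0), (-2, 0), (-3, 0), (-4, 0), (-4, -1), (-4, -2), (-4, -3), (-3, -3)])
Fold: move[5]->L => LLLLDLDR (positions: [(0, 0), (-1, 0), (-2, 0), (-3, 0), (-4, 0), (-4, -1), (-5, -1), (-5, -2), (-4, -2)])

Answer: (0,0) (-1,0) (-2,0) (-3,0) (-4,0) (-4,-1) (-5,-1) (-5,-2) (-4,-2)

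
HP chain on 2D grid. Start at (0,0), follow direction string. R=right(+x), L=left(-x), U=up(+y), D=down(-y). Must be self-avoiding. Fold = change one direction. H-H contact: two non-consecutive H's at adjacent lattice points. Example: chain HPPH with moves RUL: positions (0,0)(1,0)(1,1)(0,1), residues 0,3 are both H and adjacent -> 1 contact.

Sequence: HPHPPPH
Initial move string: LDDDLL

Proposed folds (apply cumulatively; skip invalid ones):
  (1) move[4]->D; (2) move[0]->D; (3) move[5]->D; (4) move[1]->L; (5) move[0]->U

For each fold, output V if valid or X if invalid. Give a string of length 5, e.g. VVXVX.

Initial: LDDDLL -> [(0, 0), (-1, 0), (-1, -1), (-1, -2), (-1, -3), (-2, -3), (-3, -3)]
Fold 1: move[4]->D => LDDDDL VALID
Fold 2: move[0]->D => DDDDDL VALID
Fold 3: move[5]->D => DDDDDD VALID
Fold 4: move[1]->L => DLDDDD VALID
Fold 5: move[0]->U => ULDDDD VALID

Answer: VVVVV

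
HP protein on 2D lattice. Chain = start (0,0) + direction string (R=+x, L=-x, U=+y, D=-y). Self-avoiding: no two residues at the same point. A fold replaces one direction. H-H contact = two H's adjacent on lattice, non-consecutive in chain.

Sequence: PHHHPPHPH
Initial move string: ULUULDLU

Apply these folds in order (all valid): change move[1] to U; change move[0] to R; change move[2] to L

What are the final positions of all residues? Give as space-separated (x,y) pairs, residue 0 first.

Answer: (0,0) (1,0) (1,1) (0,1) (0,2) (-1,2) (-1,1) (-2,1) (-2,2)

Derivation:
Initial moves: ULUULDLU
Fold: move[1]->U => UUUULDLU (positions: [(0, 0), (0, 1), (0, 2), (0, 3), (0, 4), (-1, 4), (-1, 3), (-2, 3), (-2, 4)])
Fold: move[0]->R => RUUULDLU (positions: [(0, 0), (1, 0), (1, 1), (1, 2), (1, 3), (0, 3), (0, 2), (-1, 2), (-1, 3)])
Fold: move[2]->L => RULULDLU (positions: [(0, 0), (1, 0), (1, 1), (0, 1), (0, 2), (-1, 2), (-1, 1), (-2, 1), (-2, 2)])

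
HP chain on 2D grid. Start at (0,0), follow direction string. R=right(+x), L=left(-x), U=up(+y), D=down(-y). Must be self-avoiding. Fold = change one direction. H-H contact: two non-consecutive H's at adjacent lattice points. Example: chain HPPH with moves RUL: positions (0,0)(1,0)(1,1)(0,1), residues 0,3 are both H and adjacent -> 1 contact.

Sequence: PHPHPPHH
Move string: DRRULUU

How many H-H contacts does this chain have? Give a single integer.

Answer: 0

Derivation:
Positions: [(0, 0), (0, -1), (1, -1), (2, -1), (2, 0), (1, 0), (1, 1), (1, 2)]
No H-H contacts found.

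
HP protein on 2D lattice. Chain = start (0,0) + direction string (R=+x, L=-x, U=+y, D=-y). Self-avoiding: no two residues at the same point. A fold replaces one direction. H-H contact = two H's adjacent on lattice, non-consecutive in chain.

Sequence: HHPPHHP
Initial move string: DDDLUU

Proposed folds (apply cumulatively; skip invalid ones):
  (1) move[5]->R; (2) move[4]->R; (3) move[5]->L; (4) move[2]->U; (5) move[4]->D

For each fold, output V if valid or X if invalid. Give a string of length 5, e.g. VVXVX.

Answer: XXVXV

Derivation:
Initial: DDDLUU -> [(0, 0), (0, -1), (0, -2), (0, -3), (-1, -3), (-1, -2), (-1, -1)]
Fold 1: move[5]->R => DDDLUR INVALID (collision), skipped
Fold 2: move[4]->R => DDDLRU INVALID (collision), skipped
Fold 3: move[5]->L => DDDLUL VALID
Fold 4: move[2]->U => DDULUL INVALID (collision), skipped
Fold 5: move[4]->D => DDDLDL VALID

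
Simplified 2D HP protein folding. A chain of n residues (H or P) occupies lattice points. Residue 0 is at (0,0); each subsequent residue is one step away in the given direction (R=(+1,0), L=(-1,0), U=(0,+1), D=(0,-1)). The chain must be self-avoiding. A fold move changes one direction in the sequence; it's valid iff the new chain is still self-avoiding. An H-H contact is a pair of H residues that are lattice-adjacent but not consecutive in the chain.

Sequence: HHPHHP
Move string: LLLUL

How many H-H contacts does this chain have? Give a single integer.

Positions: [(0, 0), (-1, 0), (-2, 0), (-3, 0), (-3, 1), (-4, 1)]
No H-H contacts found.

Answer: 0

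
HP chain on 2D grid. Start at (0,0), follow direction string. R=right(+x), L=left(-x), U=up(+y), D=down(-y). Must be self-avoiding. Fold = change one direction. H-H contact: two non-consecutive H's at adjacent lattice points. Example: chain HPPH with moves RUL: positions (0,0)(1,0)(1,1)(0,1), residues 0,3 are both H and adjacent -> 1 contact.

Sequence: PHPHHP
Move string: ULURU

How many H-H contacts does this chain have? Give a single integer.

Positions: [(0, 0), (0, 1), (-1, 1), (-1, 2), (0, 2), (0, 3)]
H-H contact: residue 1 @(0,1) - residue 4 @(0, 2)

Answer: 1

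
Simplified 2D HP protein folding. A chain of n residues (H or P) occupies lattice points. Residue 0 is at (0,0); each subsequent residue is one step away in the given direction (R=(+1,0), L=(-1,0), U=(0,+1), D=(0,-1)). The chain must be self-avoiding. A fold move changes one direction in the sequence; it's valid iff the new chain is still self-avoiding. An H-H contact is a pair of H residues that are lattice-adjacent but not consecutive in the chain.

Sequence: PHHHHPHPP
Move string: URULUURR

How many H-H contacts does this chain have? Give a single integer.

Answer: 1

Derivation:
Positions: [(0, 0), (0, 1), (1, 1), (1, 2), (0, 2), (0, 3), (0, 4), (1, 4), (2, 4)]
H-H contact: residue 1 @(0,1) - residue 4 @(0, 2)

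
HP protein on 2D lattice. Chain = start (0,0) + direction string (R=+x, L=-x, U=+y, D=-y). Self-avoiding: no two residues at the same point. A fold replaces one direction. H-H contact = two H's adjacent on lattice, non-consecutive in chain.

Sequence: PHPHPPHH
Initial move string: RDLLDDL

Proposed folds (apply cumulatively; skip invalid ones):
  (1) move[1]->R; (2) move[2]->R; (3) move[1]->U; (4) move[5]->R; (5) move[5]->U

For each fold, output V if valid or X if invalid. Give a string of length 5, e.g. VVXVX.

Initial: RDLLDDL -> [(0, 0), (1, 0), (1, -1), (0, -1), (-1, -1), (-1, -2), (-1, -3), (-2, -3)]
Fold 1: move[1]->R => RRLLDDL INVALID (collision), skipped
Fold 2: move[2]->R => RDRLDDL INVALID (collision), skipped
Fold 3: move[1]->U => RULLDDL VALID
Fold 4: move[5]->R => RULLDRL INVALID (collision), skipped
Fold 5: move[5]->U => RULLDUL INVALID (collision), skipped

Answer: XXVXX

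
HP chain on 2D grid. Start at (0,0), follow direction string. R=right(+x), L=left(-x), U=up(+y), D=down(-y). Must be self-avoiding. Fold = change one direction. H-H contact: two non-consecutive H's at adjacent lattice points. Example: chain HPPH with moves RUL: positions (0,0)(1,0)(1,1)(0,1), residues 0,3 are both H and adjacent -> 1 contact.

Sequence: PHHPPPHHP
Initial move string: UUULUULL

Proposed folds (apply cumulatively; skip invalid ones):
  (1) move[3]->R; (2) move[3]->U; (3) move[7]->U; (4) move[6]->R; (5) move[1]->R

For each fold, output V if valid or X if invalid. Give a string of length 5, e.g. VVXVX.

Answer: VVVVV

Derivation:
Initial: UUULUULL -> [(0, 0), (0, 1), (0, 2), (0, 3), (-1, 3), (-1, 4), (-1, 5), (-2, 5), (-3, 5)]
Fold 1: move[3]->R => UUURUULL VALID
Fold 2: move[3]->U => UUUUUULL VALID
Fold 3: move[7]->U => UUUUUULU VALID
Fold 4: move[6]->R => UUUUUURU VALID
Fold 5: move[1]->R => URUUUURU VALID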